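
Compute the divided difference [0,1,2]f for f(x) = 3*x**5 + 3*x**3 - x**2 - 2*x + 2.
53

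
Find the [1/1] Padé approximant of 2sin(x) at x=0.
2*x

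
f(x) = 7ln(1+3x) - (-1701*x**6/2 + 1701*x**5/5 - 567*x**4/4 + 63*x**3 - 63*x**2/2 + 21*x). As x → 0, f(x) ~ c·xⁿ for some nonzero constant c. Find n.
7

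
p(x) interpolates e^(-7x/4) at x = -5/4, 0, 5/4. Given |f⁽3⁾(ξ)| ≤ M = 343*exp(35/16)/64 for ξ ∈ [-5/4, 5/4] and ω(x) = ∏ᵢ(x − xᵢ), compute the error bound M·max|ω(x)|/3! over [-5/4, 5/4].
42875*sqrt(3)*exp(35/16)/110592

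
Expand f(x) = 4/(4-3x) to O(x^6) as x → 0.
1 + 3*x/4 + 9*x**2/16 + 27*x**3/64 + 81*x**4/256 + 243*x**5/1024 + O(x**6)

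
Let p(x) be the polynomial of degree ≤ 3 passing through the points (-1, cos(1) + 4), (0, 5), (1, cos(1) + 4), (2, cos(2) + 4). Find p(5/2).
-5*cos(1)/2 + 35*cos(2)/16 + 85/16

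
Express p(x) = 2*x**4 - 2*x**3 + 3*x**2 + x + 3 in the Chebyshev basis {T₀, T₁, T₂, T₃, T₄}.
(21/4)T₀ + (-1/2)T₁ + (5/2)T₂ + (-1/2)T₃ + (1/4)T₄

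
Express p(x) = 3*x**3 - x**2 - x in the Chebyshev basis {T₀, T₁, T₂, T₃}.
(-1/2)T₀ + (5/4)T₁ + (-1/2)T₂ + (3/4)T₃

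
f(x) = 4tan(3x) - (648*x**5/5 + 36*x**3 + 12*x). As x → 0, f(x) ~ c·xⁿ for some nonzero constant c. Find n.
7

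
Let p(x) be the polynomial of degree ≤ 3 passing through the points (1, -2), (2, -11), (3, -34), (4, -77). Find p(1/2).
-7/8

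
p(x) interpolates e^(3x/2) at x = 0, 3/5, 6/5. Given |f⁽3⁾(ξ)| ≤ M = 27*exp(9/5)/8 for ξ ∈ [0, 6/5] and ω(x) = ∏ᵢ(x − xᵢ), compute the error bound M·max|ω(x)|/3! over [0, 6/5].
27*sqrt(3)*exp(9/5)/1000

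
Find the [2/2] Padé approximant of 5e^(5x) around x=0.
(125*x**2/12 + 25*x/2 + 5)/(25*x**2/12 - 5*x/2 + 1)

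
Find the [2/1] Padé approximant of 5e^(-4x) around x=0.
(40*x**2/3 - 40*x/3 + 5)/(4*x/3 + 1)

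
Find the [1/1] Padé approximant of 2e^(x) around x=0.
(x + 2)/(1 - x/2)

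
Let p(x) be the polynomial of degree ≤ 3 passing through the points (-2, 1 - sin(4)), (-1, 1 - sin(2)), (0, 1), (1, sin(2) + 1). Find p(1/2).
-sin(4)/16 + 5*sin(2)/8 + 1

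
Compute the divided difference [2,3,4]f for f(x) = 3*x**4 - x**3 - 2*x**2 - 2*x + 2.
154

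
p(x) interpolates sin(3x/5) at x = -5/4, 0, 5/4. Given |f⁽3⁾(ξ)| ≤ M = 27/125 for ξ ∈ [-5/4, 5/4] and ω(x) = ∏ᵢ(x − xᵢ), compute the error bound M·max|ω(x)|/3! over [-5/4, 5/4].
sqrt(3)/64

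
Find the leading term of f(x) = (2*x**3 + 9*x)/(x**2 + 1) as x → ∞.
2*x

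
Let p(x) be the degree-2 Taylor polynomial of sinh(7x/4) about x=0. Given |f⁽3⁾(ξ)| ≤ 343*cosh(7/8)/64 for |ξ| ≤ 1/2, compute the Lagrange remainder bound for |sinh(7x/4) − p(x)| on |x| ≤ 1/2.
343*cosh(7/8)/3072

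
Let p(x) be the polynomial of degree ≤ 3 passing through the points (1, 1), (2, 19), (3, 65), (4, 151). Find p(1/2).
-5/4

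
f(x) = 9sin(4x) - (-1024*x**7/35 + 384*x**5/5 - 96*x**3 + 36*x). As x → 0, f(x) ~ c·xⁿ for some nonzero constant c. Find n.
9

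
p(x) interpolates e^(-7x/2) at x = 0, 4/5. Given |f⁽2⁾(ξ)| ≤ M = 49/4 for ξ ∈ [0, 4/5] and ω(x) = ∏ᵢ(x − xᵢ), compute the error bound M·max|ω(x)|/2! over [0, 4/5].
49/50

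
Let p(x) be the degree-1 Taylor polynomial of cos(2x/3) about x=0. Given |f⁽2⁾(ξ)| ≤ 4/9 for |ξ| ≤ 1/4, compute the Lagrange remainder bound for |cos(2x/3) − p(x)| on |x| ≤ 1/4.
1/72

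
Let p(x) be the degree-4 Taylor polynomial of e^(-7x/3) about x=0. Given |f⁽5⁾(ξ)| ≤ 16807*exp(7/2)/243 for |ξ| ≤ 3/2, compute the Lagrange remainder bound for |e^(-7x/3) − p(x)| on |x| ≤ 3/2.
16807*exp(7/2)/3840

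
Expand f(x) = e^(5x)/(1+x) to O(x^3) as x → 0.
1 + 4*x + 17*x**2/2 + O(x**3)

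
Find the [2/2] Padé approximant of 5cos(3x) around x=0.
(5 - 75*x**2/4)/(3*x**2/4 + 1)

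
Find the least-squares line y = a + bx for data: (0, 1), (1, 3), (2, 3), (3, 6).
a = 1, b = 3/2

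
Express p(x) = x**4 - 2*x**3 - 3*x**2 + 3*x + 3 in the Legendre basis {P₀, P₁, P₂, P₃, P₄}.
(11/5)P₀ + (9/5)P₁ + (-10/7)P₂ + (-4/5)P₃ + (8/35)P₄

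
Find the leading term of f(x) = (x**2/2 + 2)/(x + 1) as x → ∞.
x/2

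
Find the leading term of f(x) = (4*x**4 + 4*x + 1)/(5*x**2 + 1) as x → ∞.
4*x**2/5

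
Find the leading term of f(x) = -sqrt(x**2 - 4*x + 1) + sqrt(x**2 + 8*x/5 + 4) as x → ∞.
14/5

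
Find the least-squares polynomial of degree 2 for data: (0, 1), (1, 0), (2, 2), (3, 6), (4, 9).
22/35 + (-23/35)x + (5/7)x²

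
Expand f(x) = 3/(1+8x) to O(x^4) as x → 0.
3 - 24*x + 192*x**2 - 1536*x**3 + O(x**4)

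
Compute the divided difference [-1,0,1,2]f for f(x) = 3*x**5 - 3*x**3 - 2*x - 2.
12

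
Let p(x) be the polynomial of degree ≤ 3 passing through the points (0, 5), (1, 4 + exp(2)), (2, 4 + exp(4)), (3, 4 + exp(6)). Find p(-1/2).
-5*exp(6)/16 - 35*exp(2)/16 + 99/16 + 21*exp(4)/16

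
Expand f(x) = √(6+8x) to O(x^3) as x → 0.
sqrt(6) + 2*sqrt(6)*x/3 - 2*sqrt(6)*x**2/9 + O(x**3)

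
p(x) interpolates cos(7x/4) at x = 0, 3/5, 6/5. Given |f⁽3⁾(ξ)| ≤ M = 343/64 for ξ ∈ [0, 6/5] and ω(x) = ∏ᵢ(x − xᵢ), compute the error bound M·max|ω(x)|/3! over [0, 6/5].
343*sqrt(3)/8000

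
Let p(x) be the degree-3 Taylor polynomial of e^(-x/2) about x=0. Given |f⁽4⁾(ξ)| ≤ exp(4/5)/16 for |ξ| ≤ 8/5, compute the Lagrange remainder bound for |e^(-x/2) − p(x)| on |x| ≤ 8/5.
32*exp(4/5)/1875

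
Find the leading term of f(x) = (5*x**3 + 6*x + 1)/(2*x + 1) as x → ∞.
5*x**2/2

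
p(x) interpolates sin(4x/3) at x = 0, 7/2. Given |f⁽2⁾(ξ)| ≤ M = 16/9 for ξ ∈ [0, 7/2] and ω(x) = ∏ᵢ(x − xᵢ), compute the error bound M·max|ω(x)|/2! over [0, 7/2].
49/18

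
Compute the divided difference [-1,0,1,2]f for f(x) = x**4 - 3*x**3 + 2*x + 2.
-1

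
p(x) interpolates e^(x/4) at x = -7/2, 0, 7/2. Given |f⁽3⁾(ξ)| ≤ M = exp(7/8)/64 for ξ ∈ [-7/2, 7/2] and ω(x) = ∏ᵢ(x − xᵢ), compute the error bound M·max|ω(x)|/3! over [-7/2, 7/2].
343*sqrt(3)*exp(7/8)/13824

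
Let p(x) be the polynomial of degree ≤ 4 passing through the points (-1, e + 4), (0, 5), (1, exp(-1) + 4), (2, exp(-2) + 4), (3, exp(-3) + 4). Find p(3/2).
(-5 + 60*e + 90*exp(2) + 3*(e + 164)*exp(3))*exp(-3)/128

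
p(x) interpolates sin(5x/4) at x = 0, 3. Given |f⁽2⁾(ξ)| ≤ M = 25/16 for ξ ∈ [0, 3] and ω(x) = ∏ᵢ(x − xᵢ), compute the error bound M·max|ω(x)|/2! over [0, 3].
225/128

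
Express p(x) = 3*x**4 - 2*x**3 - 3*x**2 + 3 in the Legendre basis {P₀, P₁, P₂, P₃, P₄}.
(13/5)P₀ + (-6/5)P₁ + (-2/7)P₂ + (-4/5)P₃ + (24/35)P₄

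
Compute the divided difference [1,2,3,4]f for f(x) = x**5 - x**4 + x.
55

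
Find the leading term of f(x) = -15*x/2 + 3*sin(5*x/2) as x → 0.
-125*x**3/16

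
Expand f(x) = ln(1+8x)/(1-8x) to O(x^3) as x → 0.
8*x + 32*x**2 + O(x**3)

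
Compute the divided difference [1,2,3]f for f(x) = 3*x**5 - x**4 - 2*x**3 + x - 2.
233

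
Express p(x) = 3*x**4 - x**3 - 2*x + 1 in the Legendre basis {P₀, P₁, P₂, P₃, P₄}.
(8/5)P₀ + (-13/5)P₁ + (12/7)P₂ + (-2/5)P₃ + (24/35)P₄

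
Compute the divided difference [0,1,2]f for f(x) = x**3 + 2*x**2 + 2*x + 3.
5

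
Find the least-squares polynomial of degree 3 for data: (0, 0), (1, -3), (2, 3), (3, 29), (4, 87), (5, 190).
-1/14 + (-81/28)x + (-51/28)x² + (2)x³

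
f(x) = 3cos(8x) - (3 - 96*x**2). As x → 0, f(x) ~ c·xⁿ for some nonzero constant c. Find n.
4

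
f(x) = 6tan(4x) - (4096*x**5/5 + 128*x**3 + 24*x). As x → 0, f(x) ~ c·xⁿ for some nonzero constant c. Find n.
7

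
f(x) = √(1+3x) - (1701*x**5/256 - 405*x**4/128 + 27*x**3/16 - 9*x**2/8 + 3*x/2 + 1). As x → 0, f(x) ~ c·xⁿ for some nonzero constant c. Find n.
6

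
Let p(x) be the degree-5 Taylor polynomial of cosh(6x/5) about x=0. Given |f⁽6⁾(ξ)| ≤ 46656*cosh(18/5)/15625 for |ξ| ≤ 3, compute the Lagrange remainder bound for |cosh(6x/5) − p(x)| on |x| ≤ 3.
236196*cosh(18/5)/78125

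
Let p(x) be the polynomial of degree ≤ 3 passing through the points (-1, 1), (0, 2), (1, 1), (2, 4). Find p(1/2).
11/8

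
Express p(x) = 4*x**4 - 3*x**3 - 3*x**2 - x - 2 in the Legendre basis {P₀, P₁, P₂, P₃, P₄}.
(-11/5)P₀ + (-14/5)P₁ + (2/7)P₂ + (-6/5)P₃ + (32/35)P₄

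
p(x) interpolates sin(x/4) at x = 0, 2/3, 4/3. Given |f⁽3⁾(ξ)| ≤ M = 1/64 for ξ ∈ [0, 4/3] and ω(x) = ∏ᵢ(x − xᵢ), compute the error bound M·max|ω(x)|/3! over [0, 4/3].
sqrt(3)/5832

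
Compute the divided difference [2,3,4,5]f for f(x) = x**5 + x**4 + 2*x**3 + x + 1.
141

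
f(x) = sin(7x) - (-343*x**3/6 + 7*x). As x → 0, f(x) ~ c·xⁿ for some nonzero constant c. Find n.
5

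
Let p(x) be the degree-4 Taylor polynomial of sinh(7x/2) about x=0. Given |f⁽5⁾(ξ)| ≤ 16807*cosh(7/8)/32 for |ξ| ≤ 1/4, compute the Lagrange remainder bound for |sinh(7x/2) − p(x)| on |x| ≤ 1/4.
16807*cosh(7/8)/3932160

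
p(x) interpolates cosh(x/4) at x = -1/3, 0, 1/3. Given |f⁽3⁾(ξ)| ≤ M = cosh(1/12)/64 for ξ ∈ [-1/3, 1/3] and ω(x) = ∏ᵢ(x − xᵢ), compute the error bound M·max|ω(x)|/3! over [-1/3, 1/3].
sqrt(3)*cosh(1/12)/46656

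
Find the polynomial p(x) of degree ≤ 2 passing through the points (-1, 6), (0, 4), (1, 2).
4 - 2*x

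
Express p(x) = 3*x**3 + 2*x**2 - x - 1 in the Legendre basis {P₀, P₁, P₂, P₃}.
(-1/3)P₀ + (4/5)P₁ + (4/3)P₂ + (6/5)P₃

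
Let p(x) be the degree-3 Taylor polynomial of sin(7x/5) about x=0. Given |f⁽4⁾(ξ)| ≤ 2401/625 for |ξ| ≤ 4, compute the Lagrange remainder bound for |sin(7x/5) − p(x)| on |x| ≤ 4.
76832/1875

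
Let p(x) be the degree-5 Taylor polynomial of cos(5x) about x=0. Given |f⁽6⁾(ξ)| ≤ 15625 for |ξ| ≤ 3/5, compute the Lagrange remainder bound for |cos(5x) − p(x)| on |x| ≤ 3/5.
81/80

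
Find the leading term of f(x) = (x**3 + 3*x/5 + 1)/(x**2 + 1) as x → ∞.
x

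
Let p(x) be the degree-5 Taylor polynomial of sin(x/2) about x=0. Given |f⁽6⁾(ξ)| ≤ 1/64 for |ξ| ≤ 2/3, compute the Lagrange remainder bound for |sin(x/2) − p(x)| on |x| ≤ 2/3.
1/524880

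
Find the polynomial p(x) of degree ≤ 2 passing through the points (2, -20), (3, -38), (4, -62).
-3*x**2 - 3*x - 2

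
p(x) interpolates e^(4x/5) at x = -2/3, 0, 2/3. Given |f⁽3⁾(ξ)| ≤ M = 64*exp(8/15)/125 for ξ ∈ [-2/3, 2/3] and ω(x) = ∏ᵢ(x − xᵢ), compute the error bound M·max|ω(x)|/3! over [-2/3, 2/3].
512*sqrt(3)*exp(8/15)/91125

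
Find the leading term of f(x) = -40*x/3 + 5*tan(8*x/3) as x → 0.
2560*x**3/81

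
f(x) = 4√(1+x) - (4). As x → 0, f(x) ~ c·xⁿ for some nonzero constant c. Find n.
1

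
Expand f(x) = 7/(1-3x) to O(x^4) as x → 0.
7 + 21*x + 63*x**2 + 189*x**3 + O(x**4)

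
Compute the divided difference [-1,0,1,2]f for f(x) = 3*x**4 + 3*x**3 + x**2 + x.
9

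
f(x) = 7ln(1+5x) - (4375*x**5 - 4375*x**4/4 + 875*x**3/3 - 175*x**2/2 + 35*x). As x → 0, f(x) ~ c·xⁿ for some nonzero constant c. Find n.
6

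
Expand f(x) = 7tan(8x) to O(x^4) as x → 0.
56*x + 3584*x**3/3 + O(x**4)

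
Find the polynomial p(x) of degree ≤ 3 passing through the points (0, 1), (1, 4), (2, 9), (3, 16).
x**2 + 2*x + 1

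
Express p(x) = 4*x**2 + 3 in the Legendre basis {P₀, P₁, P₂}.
(13/3)P₀ + (8/3)P₂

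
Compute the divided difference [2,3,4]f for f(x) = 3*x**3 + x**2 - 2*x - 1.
28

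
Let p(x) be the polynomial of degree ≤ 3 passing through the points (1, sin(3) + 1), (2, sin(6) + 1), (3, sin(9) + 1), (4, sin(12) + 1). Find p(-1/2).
105*sin(3)/16 + 1 - 35*sin(12)/16 - 189*sin(6)/16 + 135*sin(9)/16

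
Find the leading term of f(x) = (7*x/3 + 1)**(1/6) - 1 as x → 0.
7*x/18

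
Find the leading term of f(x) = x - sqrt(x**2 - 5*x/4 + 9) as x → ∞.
5/8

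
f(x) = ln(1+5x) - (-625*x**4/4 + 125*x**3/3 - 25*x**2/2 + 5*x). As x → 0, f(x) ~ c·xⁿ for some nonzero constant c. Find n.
5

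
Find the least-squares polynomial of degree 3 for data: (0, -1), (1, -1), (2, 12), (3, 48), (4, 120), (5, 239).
-19/18 + (-1511/756)x + (41/126)x² + (209/108)x³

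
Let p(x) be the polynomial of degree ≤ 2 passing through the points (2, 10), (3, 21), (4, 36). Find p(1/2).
1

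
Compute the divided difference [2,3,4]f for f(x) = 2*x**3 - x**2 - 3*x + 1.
17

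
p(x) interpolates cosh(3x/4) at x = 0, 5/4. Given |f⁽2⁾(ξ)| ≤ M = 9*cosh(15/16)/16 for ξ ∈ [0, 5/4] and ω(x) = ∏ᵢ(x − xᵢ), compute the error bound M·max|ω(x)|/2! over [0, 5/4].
225*cosh(15/16)/2048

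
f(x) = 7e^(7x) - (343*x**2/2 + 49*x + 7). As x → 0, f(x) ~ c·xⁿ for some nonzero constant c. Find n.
3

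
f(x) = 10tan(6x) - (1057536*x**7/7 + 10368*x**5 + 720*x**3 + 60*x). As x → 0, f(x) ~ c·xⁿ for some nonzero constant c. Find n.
9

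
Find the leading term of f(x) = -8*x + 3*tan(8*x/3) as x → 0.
512*x**3/27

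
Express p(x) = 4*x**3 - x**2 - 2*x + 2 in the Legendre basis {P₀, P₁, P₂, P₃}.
(5/3)P₀ + (2/5)P₁ + (-2/3)P₂ + (8/5)P₃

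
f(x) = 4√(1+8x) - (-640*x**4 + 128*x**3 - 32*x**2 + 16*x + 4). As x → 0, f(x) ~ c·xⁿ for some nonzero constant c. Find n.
5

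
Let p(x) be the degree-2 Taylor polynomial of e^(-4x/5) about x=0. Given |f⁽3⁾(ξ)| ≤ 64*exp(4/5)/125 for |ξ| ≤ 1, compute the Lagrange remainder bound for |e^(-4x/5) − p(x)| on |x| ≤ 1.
32*exp(4/5)/375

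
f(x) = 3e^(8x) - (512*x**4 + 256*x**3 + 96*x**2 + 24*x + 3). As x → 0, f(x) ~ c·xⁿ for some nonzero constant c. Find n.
5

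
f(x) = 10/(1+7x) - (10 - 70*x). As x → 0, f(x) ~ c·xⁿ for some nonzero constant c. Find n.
2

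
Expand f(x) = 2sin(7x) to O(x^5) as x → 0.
14*x - 343*x**3/3 + O(x**5)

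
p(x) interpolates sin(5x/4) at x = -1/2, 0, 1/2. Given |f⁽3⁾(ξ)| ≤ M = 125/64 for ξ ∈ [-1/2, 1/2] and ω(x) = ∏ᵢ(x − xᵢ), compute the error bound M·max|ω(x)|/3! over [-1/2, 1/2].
125*sqrt(3)/13824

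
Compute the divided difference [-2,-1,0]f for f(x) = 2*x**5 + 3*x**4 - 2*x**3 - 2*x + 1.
-3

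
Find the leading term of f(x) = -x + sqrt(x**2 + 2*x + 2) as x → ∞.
1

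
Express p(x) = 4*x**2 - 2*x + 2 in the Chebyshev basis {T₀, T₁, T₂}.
(4)T₀ + (-2)T₁ + (2)T₂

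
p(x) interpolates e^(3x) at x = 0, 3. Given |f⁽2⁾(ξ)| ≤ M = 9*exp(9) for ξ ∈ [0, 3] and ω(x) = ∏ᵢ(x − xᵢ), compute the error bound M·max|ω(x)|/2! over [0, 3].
81*exp(9)/8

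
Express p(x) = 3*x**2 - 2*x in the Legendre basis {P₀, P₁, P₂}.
P₀ + (-2)P₁ + (2)P₂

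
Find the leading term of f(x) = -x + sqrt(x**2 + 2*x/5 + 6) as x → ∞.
1/5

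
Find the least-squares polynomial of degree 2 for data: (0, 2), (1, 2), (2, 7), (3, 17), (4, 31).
67/35 + (-149/70)x + (33/14)x²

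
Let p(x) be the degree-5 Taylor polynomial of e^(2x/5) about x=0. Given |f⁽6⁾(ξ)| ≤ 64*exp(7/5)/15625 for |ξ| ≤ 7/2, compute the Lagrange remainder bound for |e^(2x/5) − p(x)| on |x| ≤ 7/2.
117649*exp(7/5)/11250000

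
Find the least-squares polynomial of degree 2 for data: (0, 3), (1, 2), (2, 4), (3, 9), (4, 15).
99/35 + (-123/70)x + (17/14)x²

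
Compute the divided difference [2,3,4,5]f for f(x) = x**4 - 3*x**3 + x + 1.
11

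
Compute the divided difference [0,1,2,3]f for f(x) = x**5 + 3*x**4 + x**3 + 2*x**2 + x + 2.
44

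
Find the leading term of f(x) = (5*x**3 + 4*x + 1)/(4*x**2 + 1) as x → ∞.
5*x/4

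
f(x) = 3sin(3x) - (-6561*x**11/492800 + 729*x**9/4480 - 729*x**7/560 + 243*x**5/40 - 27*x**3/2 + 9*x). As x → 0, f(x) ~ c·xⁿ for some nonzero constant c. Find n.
13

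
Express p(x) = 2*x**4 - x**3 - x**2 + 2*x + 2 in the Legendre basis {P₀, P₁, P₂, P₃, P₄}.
(31/15)P₀ + (7/5)P₁ + (10/21)P₂ + (-2/5)P₃ + (16/35)P₄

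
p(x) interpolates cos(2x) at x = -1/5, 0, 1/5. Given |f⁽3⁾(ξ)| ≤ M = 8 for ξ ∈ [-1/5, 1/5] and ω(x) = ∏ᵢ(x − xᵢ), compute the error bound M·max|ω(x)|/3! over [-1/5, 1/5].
8*sqrt(3)/3375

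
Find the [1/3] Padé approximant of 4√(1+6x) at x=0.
(21*x + 4)/(27*x**3/8 - 9*x**2/4 + 9*x/4 + 1)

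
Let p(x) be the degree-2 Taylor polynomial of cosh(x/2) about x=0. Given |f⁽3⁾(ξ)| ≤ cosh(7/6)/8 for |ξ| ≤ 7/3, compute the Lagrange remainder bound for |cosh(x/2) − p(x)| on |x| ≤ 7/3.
343*cosh(7/6)/1296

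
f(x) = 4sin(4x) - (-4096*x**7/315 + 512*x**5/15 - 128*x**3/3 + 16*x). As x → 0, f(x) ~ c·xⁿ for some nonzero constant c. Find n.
9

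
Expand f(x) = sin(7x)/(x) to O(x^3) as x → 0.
7 - 343*x**2/6 + O(x**3)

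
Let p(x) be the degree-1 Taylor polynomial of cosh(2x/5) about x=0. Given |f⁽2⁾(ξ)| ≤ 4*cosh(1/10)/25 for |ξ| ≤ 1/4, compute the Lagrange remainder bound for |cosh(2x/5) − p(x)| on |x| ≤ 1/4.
cosh(1/10)/200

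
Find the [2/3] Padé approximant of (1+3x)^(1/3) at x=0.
(7*x**2/2 + 4*x + 1)/(-x**3/6 + 3*x**2/2 + 3*x + 1)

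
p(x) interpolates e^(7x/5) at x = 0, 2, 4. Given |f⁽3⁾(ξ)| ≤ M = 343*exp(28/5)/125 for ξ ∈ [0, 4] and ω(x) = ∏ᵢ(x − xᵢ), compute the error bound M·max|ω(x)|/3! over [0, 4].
2744*sqrt(3)*exp(28/5)/3375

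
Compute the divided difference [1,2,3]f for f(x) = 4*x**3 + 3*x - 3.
24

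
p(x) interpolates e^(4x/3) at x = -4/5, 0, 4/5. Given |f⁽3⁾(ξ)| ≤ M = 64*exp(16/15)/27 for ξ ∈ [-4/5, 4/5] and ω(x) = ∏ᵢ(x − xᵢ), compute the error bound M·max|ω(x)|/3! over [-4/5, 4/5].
4096*sqrt(3)*exp(16/15)/91125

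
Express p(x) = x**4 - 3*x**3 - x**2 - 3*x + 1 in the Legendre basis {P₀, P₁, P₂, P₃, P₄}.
(13/15)P₀ + (-24/5)P₁ + (-2/21)P₂ + (-6/5)P₃ + (8/35)P₄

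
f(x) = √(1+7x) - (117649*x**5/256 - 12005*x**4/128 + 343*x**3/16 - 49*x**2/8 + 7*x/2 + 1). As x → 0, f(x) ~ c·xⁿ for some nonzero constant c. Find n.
6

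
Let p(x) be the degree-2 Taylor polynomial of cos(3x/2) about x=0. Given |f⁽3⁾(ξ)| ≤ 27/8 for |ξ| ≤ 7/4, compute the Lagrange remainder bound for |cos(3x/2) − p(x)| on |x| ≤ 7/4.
3087/1024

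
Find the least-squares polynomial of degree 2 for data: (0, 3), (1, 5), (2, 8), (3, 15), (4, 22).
3 + (4/5)x + x²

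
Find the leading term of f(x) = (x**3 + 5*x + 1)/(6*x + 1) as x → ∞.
x**2/6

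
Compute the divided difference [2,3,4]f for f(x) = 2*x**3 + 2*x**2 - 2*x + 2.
20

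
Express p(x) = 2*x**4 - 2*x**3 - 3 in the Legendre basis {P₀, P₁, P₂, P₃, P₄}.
(-13/5)P₀ + (-6/5)P₁ + (8/7)P₂ + (-4/5)P₃ + (16/35)P₄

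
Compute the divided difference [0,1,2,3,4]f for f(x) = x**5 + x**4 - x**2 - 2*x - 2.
11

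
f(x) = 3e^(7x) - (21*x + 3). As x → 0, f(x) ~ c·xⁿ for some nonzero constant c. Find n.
2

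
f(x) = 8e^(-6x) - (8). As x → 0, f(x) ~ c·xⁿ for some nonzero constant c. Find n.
1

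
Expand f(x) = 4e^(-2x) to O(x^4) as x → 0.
4 - 8*x + 8*x**2 - 16*x**3/3 + O(x**4)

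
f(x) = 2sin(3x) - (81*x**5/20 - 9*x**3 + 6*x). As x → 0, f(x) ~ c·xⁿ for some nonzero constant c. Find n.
7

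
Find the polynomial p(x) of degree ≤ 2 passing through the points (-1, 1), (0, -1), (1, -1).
x**2 - x - 1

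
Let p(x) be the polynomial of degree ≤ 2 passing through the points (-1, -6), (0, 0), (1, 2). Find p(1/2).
3/2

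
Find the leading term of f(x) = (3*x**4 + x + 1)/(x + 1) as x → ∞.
3*x**3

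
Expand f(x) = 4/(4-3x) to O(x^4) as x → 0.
1 + 3*x/4 + 9*x**2/16 + 27*x**3/64 + O(x**4)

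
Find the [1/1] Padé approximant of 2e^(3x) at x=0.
(3*x + 2)/(1 - 3*x/2)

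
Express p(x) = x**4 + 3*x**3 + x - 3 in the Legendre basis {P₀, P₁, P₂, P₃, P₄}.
(-14/5)P₀ + (14/5)P₁ + (4/7)P₂ + (6/5)P₃ + (8/35)P₄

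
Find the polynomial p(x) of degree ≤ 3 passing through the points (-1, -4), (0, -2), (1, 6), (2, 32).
2*x**3 + 3*x**2 + 3*x - 2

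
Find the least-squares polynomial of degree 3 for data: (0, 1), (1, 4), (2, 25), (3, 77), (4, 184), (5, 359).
115/126 + (1061/756)x + (-31/36)x² + (161/54)x³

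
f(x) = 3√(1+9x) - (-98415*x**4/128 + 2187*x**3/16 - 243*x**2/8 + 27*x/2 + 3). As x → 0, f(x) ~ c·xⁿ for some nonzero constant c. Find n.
5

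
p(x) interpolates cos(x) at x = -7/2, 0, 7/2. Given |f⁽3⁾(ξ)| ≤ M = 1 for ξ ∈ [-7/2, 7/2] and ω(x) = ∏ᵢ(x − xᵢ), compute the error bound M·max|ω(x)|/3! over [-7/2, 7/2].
343*sqrt(3)/216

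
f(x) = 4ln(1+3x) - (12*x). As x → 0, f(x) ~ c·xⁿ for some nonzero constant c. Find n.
2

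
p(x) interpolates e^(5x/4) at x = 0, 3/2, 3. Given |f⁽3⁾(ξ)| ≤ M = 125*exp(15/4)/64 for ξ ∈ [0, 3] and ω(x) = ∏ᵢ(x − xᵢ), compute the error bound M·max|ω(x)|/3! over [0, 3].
125*sqrt(3)*exp(15/4)/512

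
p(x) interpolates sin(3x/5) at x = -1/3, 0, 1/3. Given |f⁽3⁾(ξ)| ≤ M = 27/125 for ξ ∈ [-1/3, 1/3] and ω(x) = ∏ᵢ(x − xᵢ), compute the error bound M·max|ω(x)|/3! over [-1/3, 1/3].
sqrt(3)/3375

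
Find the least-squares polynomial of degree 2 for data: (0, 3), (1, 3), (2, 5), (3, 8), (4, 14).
107/35 + (-71/70)x + (13/14)x²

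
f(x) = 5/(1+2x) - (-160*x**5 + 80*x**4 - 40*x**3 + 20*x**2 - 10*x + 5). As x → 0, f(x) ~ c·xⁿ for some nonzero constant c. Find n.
6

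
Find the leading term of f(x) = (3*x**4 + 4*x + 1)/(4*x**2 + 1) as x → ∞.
3*x**2/4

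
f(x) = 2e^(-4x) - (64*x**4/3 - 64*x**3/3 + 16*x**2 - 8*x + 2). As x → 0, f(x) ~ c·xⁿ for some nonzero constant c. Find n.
5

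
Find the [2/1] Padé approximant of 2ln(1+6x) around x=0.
12*x*(x + 1)/(4*x + 1)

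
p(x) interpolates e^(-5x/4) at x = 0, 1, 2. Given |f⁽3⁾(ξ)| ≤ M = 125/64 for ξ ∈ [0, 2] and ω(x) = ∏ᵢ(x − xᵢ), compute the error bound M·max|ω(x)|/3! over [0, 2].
125*sqrt(3)/1728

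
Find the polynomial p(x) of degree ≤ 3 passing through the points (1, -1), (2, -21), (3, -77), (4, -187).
-3*x**3 + x + 1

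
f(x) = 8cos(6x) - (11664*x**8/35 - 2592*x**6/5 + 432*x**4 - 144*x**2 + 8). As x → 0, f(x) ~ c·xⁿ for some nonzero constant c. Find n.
10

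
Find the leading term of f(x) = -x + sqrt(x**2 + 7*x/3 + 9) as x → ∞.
7/6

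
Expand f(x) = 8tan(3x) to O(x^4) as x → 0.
24*x + 72*x**3 + O(x**4)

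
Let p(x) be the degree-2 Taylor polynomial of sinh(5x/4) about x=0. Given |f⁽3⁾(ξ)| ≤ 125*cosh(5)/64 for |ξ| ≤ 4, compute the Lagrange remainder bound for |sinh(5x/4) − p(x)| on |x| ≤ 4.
125*cosh(5)/6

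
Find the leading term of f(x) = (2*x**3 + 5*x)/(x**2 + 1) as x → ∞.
2*x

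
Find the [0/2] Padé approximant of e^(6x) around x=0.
1/(18*x**2 - 6*x + 1)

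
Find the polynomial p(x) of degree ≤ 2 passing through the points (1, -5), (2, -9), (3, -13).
-4*x - 1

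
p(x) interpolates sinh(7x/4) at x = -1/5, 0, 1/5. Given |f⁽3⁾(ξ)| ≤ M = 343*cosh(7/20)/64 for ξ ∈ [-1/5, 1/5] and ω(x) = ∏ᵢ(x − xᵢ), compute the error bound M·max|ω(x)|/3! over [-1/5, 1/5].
343*sqrt(3)*cosh(7/20)/216000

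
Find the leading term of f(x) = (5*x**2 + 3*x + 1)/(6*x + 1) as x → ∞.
5*x/6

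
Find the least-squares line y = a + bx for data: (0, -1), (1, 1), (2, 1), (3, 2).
a = -3/5, b = 9/10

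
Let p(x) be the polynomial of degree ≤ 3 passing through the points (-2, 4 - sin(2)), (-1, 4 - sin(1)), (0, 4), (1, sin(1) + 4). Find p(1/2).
-sin(2)/16 + 5*sin(1)/8 + 4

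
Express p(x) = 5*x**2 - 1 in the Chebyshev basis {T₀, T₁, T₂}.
(3/2)T₀ + (5/2)T₂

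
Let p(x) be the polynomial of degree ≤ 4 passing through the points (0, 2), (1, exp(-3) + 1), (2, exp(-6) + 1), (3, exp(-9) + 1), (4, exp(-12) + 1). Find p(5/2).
(-20*exp(9) - 5 + 60*exp(3) + 90*exp(6) + 131*exp(12))*exp(-12)/128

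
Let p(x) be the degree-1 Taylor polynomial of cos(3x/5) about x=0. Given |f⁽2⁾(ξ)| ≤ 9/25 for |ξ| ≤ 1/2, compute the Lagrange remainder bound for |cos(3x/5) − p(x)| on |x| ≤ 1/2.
9/200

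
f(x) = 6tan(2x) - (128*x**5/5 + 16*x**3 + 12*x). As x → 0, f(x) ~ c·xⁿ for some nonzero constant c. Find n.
7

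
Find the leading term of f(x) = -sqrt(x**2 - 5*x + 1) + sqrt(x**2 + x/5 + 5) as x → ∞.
13/5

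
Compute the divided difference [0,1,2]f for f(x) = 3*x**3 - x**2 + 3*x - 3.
8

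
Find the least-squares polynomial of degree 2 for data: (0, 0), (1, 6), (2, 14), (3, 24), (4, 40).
12/35 + (123/35)x + (11/7)x²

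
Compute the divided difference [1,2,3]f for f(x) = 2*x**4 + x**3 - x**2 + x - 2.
55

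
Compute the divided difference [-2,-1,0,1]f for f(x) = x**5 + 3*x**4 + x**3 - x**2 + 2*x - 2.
0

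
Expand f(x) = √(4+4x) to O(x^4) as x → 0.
2 + x - x**2/4 + x**3/8 + O(x**4)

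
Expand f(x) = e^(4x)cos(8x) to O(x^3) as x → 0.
1 + 4*x - 24*x**2 + O(x**3)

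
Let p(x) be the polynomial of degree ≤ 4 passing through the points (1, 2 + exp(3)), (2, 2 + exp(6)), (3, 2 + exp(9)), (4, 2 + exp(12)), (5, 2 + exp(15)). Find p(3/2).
-5*exp(15)/128 - 35*exp(9)/64 + 2 + 35*exp(3)/128 + 35*exp(6)/32 + 7*exp(12)/32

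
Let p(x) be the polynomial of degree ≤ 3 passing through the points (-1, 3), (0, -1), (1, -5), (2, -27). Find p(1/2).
-15/8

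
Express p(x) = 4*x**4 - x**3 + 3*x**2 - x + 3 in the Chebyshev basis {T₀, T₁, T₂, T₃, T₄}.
(6)T₀ + (-7/4)T₁ + (7/2)T₂ + (-1/4)T₃ + (1/2)T₄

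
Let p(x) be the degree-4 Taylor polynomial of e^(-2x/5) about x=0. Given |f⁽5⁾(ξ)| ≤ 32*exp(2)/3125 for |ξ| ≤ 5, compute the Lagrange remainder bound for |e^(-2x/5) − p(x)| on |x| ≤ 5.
4*exp(2)/15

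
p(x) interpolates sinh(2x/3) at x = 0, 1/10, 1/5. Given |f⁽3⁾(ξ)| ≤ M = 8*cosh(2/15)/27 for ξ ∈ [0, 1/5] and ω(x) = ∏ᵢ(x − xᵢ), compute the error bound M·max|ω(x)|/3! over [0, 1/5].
sqrt(3)*cosh(2/15)/91125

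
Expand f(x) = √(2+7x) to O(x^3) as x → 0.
sqrt(2) + 7*sqrt(2)*x/4 - 49*sqrt(2)*x**2/32 + O(x**3)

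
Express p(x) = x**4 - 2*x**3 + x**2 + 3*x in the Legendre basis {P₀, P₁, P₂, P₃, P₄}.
(8/15)P₀ + (9/5)P₁ + (26/21)P₂ + (-4/5)P₃ + (8/35)P₄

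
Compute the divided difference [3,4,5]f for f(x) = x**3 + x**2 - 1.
13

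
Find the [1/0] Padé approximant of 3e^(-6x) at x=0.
3 - 18*x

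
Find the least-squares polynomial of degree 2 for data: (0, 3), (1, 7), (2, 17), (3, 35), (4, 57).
101/35 + (36/35)x + (22/7)x²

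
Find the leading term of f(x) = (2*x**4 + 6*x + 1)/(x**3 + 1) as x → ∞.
2*x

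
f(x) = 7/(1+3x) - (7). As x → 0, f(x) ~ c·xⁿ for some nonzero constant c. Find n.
1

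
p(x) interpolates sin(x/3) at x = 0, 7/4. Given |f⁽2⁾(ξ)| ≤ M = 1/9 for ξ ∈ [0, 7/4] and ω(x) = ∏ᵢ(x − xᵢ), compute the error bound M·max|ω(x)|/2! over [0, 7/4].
49/1152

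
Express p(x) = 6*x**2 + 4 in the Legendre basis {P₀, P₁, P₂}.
(6)P₀ + (4)P₂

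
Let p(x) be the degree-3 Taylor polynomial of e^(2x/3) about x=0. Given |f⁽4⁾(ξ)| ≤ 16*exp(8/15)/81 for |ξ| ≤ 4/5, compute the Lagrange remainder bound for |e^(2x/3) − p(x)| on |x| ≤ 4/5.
512*exp(8/15)/151875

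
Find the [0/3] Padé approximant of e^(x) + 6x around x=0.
1/(-2017*x**3/6 + 97*x**2/2 - 7*x + 1)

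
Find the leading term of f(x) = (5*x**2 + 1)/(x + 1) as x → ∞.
5*x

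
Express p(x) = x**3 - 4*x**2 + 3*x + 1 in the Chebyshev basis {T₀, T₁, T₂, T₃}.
-T₀ + (15/4)T₁ + (-2)T₂ + (1/4)T₃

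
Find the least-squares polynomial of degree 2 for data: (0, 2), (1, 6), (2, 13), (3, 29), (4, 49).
79/35 + (-1/70)x + (41/14)x²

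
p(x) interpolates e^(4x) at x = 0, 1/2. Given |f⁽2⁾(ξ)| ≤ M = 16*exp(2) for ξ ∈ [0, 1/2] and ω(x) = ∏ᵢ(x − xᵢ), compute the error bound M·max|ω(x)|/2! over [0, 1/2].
exp(2)/2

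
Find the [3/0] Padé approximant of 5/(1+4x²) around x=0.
5 - 20*x**2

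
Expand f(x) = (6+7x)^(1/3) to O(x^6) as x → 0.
6**(1/3) + 7*6**(1/3)*x/18 - 49*6**(1/3)*x**2/324 + 1715*6**(1/3)*x**3/17496 - 12005*6**(1/3)*x**4/157464 + 184877*6**(1/3)*x**5/2834352 + O(x**6)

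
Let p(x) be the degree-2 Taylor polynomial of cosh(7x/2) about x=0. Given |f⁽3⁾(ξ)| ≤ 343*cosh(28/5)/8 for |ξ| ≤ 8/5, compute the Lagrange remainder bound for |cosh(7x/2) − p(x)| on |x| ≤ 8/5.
10976*cosh(28/5)/375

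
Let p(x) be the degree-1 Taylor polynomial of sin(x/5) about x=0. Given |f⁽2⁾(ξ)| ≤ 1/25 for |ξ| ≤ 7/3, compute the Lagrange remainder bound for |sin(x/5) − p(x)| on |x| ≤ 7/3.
49/450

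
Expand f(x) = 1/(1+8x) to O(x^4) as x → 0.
1 - 8*x + 64*x**2 - 512*x**3 + O(x**4)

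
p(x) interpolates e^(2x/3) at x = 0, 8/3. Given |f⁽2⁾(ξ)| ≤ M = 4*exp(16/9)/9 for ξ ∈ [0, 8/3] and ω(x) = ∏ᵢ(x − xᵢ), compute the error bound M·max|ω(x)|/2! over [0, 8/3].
32*exp(16/9)/81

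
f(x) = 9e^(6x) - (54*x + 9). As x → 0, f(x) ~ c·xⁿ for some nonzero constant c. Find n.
2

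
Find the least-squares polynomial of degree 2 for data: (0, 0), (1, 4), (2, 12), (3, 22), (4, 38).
4/35 + (69/35)x + (13/7)x²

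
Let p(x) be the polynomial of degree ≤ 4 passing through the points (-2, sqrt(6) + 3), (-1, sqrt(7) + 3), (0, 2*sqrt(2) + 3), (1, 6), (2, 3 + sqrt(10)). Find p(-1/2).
-5*sqrt(6)/128 + 3*sqrt(10)/128 + 15*sqrt(7)/32 + 45*sqrt(2)/32 + 81/32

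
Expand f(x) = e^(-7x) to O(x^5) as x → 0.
1 - 7*x + 49*x**2/2 - 343*x**3/6 + 2401*x**4/24 + O(x**5)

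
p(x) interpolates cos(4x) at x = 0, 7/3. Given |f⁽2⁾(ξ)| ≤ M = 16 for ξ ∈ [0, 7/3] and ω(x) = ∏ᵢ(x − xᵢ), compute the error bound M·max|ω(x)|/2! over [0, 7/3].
98/9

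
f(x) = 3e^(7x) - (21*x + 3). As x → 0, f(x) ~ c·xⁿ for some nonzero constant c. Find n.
2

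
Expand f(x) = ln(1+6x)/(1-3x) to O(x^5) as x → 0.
6*x + 72*x**3 - 108*x**4 + O(x**5)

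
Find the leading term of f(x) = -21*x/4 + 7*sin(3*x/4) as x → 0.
-63*x**3/128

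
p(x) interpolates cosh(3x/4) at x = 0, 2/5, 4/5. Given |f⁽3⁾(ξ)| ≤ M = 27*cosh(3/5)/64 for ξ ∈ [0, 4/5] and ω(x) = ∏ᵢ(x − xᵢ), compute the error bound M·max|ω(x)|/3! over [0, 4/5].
sqrt(3)*cosh(3/5)/1000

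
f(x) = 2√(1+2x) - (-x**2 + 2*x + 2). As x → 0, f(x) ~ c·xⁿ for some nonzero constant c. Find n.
3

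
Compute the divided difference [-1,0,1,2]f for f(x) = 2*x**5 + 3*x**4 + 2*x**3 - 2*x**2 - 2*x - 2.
18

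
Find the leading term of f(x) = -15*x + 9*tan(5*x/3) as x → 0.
125*x**3/9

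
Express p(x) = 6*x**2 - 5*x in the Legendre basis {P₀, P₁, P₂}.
(2)P₀ + (-5)P₁ + (4)P₂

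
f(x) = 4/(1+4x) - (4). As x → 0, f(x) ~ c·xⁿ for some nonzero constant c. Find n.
1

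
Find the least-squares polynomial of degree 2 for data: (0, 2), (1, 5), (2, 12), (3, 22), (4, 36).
69/35 + (19/14)x + (25/14)x²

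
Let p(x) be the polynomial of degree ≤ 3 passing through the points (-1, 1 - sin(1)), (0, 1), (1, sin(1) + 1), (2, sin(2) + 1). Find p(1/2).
-sin(2)/16 + 5*sin(1)/8 + 1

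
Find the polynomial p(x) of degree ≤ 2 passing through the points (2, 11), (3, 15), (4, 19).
4*x + 3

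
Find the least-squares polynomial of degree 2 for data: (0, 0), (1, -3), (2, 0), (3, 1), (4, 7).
-11/35 + (-97/35)x + (8/7)x²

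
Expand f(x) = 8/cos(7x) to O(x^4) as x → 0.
8 + 196*x**2 + O(x**4)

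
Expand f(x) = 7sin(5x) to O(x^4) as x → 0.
35*x - 875*x**3/6 + O(x**4)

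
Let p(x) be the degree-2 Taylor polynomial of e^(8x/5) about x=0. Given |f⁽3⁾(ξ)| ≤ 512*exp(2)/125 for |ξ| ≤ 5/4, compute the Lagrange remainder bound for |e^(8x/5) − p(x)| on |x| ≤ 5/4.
4*exp(2)/3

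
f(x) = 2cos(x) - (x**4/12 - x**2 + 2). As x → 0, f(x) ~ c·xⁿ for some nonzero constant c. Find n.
6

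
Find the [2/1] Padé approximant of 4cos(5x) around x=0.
4 - 50*x**2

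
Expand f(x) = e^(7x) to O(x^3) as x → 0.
1 + 7*x + 49*x**2/2 + O(x**3)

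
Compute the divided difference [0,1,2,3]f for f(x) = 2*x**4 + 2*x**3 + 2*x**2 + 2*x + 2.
14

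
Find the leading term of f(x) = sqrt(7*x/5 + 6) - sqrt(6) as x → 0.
7*sqrt(6)*x/60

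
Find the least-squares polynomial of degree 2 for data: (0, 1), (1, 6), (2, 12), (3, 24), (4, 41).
52/35 + (43/35)x + (15/7)x²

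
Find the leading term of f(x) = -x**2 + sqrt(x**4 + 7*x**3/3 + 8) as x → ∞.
7*x/6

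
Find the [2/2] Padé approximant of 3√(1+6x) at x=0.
(135*x**2/4 + 45*x/2 + 3)/(9*x**2/4 + 9*x/2 + 1)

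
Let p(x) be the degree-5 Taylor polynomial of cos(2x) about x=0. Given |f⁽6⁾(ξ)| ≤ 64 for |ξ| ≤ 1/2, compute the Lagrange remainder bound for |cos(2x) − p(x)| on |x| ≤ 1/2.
1/720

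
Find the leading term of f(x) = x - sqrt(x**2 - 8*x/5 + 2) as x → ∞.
4/5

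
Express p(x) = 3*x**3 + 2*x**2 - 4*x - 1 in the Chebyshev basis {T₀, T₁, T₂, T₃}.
(-7/4)T₁ + T₂ + (3/4)T₃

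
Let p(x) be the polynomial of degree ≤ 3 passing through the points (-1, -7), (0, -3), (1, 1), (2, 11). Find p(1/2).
-11/8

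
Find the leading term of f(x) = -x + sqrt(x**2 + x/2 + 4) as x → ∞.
1/4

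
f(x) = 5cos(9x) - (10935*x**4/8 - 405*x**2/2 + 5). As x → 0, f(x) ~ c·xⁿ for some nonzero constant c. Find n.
6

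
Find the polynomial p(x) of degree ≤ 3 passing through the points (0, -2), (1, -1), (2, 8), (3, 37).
2*x**3 - 2*x**2 + x - 2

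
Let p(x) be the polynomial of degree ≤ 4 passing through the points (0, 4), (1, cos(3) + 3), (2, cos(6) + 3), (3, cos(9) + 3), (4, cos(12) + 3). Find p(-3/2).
315*cos(12)/128 - 385*cos(9)/32 + 1539/128 - 693*cos(3)/32 + 1485*cos(6)/64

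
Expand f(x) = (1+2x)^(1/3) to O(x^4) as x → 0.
1 + 2*x/3 - 4*x**2/9 + 40*x**3/81 + O(x**4)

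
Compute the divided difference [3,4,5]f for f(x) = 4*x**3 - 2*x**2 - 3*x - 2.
46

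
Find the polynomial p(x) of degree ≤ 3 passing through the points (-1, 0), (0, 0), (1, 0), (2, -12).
-2*x**3 + 2*x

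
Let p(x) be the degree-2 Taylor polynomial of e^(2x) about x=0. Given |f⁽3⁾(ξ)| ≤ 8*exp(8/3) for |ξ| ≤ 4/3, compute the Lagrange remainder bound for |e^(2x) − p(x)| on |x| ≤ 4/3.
256*exp(8/3)/81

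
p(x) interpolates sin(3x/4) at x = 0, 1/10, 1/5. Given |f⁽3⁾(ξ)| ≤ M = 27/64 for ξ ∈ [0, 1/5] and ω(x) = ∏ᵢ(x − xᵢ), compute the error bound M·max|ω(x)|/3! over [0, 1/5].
sqrt(3)/64000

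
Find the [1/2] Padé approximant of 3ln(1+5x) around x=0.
15*x/(-25*x**2/12 + 5*x/2 + 1)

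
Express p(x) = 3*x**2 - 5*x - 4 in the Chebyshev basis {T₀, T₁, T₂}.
(-5/2)T₀ + (-5)T₁ + (3/2)T₂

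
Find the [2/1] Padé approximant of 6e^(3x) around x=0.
(9*x**2 + 12*x + 6)/(1 - x)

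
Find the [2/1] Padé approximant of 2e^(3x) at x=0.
(3*x**2 + 4*x + 2)/(1 - x)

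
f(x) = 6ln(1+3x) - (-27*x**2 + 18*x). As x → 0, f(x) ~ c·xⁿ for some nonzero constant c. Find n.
3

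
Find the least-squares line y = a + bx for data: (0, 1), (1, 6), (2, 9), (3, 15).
a = 1, b = 9/2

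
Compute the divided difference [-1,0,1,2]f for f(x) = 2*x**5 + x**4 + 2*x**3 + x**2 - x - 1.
14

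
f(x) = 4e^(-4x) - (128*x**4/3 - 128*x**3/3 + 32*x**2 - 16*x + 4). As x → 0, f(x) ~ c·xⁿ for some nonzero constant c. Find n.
5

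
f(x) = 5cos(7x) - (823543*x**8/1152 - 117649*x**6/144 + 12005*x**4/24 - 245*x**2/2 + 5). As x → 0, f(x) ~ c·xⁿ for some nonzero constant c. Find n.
10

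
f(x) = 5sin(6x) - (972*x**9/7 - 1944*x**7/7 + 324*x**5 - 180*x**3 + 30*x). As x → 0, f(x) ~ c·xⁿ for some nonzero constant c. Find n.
11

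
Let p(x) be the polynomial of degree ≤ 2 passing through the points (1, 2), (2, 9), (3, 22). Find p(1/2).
3/4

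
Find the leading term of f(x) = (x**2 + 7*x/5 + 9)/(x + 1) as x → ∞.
x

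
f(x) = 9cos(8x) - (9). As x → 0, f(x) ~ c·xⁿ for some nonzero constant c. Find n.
2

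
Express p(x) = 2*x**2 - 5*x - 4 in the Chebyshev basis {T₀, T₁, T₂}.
(-3)T₀ + (-5)T₁ + T₂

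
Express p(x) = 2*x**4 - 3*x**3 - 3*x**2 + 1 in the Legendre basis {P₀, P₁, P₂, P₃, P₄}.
(2/5)P₀ + (-9/5)P₁ + (-6/7)P₂ + (-6/5)P₃ + (16/35)P₄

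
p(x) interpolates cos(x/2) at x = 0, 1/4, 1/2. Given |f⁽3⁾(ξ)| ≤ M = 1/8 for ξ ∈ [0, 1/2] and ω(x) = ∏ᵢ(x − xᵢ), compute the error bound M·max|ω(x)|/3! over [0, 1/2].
sqrt(3)/13824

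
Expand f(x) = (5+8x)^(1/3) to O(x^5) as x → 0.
5**(1/3) + 8*5**(1/3)*x/15 - 64*5**(1/3)*x**2/225 + 512*5**(1/3)*x**3/2025 - 8192*5**(1/3)*x**4/30375 + O(x**5)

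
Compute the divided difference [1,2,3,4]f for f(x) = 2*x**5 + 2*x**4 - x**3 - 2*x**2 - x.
149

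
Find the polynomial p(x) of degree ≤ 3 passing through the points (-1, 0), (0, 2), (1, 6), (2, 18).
x**3 + x**2 + 2*x + 2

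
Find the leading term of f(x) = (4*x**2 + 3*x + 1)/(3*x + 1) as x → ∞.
4*x/3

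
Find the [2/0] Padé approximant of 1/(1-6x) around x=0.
36*x**2 + 6*x + 1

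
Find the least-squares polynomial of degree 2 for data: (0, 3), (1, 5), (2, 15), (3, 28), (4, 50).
103/35 + (-41/70)x + (43/14)x²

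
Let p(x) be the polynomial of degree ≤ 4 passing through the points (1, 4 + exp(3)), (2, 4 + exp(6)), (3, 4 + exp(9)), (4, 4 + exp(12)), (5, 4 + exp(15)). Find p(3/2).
-5*exp(15)/128 - 35*exp(9)/64 + 4 + 35*exp(3)/128 + 35*exp(6)/32 + 7*exp(12)/32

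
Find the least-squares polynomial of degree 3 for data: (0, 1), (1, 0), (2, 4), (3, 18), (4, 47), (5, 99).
19/21 + (-53/63)x + (-65/84)x² + (35/36)x³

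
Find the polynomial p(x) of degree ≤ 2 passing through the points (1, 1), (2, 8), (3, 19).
2*x**2 + x - 2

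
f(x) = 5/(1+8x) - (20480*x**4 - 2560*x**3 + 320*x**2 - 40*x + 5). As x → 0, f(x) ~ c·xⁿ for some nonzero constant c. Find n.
5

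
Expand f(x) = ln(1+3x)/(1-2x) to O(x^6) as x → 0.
3*x + 3*x**2/2 + 12*x**3 + 15*x**4/4 + 561*x**5/10 + O(x**6)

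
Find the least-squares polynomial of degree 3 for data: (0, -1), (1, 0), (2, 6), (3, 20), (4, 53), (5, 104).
-59/63 + (155/378)x + (-26/63)x² + (49/54)x³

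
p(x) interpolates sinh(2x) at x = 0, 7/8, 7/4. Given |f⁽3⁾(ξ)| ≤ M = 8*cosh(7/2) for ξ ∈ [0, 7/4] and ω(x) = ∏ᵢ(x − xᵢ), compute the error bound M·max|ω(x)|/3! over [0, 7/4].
343*sqrt(3)*cosh(7/2)/1728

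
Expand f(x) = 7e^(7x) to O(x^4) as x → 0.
7 + 49*x + 343*x**2/2 + 2401*x**3/6 + O(x**4)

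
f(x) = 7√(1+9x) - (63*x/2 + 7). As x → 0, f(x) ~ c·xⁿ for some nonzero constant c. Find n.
2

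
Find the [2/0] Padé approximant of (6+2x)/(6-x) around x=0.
x**2/12 + x/2 + 1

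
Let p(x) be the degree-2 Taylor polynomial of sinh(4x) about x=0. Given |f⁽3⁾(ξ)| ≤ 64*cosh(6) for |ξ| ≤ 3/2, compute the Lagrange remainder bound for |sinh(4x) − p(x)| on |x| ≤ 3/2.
36*cosh(6)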